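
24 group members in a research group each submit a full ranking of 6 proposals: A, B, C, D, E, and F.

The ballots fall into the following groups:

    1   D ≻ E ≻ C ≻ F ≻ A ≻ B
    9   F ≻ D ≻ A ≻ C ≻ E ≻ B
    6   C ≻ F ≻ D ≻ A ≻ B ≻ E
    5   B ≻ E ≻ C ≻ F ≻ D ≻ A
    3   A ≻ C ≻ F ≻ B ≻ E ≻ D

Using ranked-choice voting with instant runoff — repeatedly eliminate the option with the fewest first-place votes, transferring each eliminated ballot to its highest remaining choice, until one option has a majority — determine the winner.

C

Round 1: F 9, C 6, B 5, A 3, D 1, E 0. E has the fewest and is eliminated.
Round 2: F 9, C 6, B 5, A 3, D 1. D has the fewest and is eliminated.
Round 3: F 9, C 7, B 5, A 3. A has the fewest and is eliminated.
Round 4: C 10, F 9, B 5. B has the fewest and is eliminated.
Round 5: C 15, F 9. C has a majority.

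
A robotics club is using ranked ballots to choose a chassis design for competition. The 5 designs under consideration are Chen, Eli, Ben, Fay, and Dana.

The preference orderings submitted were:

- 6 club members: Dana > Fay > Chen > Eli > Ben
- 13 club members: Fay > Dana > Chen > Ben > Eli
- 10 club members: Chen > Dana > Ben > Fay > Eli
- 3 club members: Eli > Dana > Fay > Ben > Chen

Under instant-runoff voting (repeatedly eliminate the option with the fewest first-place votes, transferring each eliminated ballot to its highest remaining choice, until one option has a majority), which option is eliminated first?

Round 1: Fay 13, Chen 10, Dana 6, Eli 3, Ben 0. Ben has the fewest and is eliminated.
Round 2: Fay 13, Chen 10, Dana 6, Eli 3. Eli has the fewest and is eliminated.
Round 3: Fay 13, Chen 10, Dana 9. Dana has the fewest and is eliminated.
Round 4: Fay 22, Chen 10. Fay has a majority.

Ben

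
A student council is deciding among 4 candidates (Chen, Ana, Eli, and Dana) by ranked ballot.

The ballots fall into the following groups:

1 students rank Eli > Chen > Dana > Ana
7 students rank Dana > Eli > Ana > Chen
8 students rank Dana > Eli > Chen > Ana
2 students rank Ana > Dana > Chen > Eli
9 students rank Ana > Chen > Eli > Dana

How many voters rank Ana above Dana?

11

Ballots ranking Ana above Dana: 2+9 = 11.
Ballots ranking Dana above Ana: 1+7+8 = 16.
So 11 of 27 voters prefer Ana to Dana.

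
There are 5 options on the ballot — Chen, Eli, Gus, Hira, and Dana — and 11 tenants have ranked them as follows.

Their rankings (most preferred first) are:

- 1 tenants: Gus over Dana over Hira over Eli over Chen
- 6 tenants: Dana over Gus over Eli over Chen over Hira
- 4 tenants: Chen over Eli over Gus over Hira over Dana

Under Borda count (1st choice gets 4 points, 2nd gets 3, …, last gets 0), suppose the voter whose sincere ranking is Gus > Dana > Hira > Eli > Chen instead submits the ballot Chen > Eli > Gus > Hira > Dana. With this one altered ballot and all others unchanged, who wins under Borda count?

Borda totals with the altered ballot: Chen 26, Eli 27, Gus 28, Hira 5, Dana 24.
The winner is unchanged: still Gus.

Gus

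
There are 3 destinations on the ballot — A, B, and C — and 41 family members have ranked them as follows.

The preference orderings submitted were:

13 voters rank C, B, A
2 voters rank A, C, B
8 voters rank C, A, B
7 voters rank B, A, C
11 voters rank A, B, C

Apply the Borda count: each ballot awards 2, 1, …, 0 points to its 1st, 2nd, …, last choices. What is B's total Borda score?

38

Borda scores:
  A: 13·0 + 2·2 + 8·1 + 7·1 + 11·2 = 41
  B: 13·1 + 2·0 + 8·0 + 7·2 + 11·1 = 38
  C: 13·2 + 2·1 + 8·2 + 7·0 + 11·0 = 44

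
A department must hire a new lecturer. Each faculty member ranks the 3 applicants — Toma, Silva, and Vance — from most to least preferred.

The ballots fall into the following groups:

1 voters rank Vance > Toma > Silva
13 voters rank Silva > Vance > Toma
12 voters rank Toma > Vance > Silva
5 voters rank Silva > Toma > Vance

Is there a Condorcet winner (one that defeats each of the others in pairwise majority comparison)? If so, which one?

Silva

Head-to-head results (31 voters total):
Toma vs Silva: Silva wins 18–13.
Toma vs Vance: Toma wins 17–14.
Silva vs Vance: Silva wins 18–13.
Silva beats each rival — Toma (18–13), Vance (18–13) — so Silva is the Condorcet winner.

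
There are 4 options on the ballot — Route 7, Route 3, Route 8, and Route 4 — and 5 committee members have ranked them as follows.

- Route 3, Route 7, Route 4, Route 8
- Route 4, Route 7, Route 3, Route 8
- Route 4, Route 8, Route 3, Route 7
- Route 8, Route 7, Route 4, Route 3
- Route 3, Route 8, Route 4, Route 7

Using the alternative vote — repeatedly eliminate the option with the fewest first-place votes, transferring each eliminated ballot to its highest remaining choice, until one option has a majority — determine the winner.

Route 4

Round 1: Route 3 2, Route 4 2, Route 8 1, Route 7 0. Route 7 has the fewest and is eliminated.
Round 2: Route 3 2, Route 4 2, Route 8 1. Route 8 has the fewest and is eliminated.
Round 3: Route 4 3, Route 3 2. Route 4 has a majority.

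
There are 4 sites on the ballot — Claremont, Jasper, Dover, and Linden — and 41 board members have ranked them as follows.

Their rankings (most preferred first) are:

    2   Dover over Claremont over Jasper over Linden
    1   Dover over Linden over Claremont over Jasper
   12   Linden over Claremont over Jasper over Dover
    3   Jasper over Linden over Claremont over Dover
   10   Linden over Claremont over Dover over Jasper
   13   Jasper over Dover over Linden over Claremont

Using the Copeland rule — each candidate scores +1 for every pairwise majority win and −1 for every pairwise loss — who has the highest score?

Pairwise results:
  Claremont vs Jasper: Claremont wins 25–16.
  Claremont vs Dover: Claremont wins 25–16.
  Claremont vs Linden: Linden wins 39–2.
  Jasper vs Dover: Jasper wins 28–13.
  Jasper vs Linden: Linden wins 23–18.
  Dover vs Linden: Linden wins 25–16.
Copeland scores (wins − losses):
  Claremont: 2 − 1 = 1
  Jasper: 1 − 2 = -1
  Dover: 0 − 3 = -3
  Linden: 3 − 0 = 3
Linden has the best Copeland score.

Linden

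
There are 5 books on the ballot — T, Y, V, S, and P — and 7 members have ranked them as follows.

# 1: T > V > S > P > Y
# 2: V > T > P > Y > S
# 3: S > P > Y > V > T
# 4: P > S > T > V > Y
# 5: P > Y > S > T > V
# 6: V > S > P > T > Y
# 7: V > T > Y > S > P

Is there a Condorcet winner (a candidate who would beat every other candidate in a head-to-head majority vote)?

Head-to-head results (7 voters total):
T vs Y: T wins 5–2.
T vs V: V wins 4–3.
T vs S: S wins 4–3.
T vs P: P wins 4–3.
Y vs V: V wins 5–2.
Y vs S: S wins 4–3.
Y vs P: P wins 6–1.
V vs S: V wins 4–3.
V vs P: V wins 4–3.
S vs P: S wins 4–3.
V beats each rival — T (4–3), Y (5–2), S (4–3), P (4–3) — so V is the Condorcet winner.

Yes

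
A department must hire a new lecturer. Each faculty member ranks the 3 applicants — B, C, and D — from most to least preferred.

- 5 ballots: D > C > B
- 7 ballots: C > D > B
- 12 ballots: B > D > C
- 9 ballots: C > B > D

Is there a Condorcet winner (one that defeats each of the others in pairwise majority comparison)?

No

Head-to-head results (33 voters total):
B vs C: C wins 21–12.
B vs D: B wins 21–12.
C vs D: D wins 17–16.
No candidate beats all others: B beats D beats C beats B, a majority cycle.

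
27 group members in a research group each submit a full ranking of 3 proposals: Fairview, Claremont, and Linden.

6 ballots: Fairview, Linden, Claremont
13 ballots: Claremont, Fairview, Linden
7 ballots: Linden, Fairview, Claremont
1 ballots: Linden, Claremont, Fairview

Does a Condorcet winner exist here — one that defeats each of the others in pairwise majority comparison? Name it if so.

None — there is no Condorcet winner

Head-to-head results (27 voters total):
Fairview vs Claremont: Claremont wins 14–13.
Fairview vs Linden: Fairview wins 19–8.
Claremont vs Linden: Linden wins 14–13.
No candidate beats all others: Fairview beats Linden beats Claremont beats Fairview, a majority cycle.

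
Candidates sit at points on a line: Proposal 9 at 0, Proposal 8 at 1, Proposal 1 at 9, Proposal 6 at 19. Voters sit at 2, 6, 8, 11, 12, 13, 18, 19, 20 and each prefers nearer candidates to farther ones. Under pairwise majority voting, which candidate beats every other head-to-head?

With single-peaked preferences on a line, the Condorcet winner is the candidate closest to the median voter.
The median voter (position 12) is closest to Proposal 1 at 9.
Check: Proposal 1 vs Proposal 6 — voters closer to Proposal 1: 6 of 9.

Proposal 1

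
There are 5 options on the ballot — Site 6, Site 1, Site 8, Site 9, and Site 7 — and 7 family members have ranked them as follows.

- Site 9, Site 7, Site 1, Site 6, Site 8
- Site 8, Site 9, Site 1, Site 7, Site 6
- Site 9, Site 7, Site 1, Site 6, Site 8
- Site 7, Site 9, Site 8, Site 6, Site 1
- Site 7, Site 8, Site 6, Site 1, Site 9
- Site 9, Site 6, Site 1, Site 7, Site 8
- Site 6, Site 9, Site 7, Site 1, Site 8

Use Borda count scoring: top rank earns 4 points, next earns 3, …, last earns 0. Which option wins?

Site 9

Borda scores:
  Site 6: 1 + 0 + 1 + 1 + 2 + 3 + 4 = 12
  Site 1: 2 + 2 + 2 + 0 + 1 + 2 + 1 = 10
  Site 8: 0 + 4 + 0 + 2 + 3 + 0 + 0 = 9
  Site 9: 4 + 3 + 4 + 3 + 0 + 4 + 3 = 21
  Site 7: 3 + 1 + 3 + 4 + 4 + 1 + 2 = 18
Site 9 has the highest total.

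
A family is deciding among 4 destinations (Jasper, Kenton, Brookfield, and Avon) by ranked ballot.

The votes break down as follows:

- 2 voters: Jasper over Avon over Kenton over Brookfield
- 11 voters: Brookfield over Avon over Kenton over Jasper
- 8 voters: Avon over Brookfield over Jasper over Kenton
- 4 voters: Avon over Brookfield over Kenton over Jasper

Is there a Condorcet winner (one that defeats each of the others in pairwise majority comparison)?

Head-to-head results (25 voters total):
Jasper vs Kenton: Kenton wins 15–10.
Jasper vs Brookfield: Brookfield wins 23–2.
Jasper vs Avon: Avon wins 23–2.
Kenton vs Brookfield: Brookfield wins 23–2.
Kenton vs Avon: Avon wins 25–0.
Brookfield vs Avon: Avon wins 14–11.
Avon beats each rival — Jasper (23–2), Kenton (25–0), Brookfield (14–11) — so Avon is the Condorcet winner.

Yes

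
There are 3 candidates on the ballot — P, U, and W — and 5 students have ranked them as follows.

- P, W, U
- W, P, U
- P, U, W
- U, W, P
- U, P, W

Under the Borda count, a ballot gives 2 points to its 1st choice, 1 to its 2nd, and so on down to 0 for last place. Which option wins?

Borda scores:
  P: 2 + 1 + 2 + 0 + 1 = 6
  U: 0 + 0 + 1 + 2 + 2 = 5
  W: 1 + 2 + 0 + 1 + 0 = 4
P has the highest total.

P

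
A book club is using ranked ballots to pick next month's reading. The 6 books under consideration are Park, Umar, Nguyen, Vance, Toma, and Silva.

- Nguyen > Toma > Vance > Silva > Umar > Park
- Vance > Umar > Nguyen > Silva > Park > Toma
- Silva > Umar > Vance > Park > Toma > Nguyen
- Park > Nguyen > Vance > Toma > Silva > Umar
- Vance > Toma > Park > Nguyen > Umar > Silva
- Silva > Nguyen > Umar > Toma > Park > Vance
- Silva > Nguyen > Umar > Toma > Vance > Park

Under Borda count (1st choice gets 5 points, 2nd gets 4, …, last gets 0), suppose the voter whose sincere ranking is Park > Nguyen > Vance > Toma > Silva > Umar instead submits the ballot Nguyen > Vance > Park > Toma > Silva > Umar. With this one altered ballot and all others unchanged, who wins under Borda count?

Borda totals with the altered ballot: Park 10, Umar 16, Nguyen 23, Vance 21, Toma 15, Silva 20.
The winner is unchanged: still Nguyen.

Nguyen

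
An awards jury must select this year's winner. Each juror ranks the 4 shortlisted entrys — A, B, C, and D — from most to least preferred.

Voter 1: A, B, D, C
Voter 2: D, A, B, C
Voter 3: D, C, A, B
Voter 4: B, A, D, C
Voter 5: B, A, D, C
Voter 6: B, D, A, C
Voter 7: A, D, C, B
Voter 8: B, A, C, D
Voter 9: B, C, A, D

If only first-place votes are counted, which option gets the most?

First-place vote totals:
  A: 2
  B: 5
  C: 0
  D: 2
B has the most first-place votes.

B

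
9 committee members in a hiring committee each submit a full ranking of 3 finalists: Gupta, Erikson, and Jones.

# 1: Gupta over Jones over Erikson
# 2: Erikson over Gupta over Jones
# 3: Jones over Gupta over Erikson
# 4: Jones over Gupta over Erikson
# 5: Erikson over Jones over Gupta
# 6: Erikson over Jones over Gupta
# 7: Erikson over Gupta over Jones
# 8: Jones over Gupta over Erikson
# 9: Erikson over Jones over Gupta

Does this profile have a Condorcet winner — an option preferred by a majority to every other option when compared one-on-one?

Head-to-head results (9 voters total):
Gupta vs Erikson: Erikson wins 5–4.
Gupta vs Jones: Jones wins 6–3.
Erikson vs Jones: Erikson wins 5–4.
Erikson beats each rival — Gupta (5–4), Jones (5–4) — so Erikson is the Condorcet winner.

Yes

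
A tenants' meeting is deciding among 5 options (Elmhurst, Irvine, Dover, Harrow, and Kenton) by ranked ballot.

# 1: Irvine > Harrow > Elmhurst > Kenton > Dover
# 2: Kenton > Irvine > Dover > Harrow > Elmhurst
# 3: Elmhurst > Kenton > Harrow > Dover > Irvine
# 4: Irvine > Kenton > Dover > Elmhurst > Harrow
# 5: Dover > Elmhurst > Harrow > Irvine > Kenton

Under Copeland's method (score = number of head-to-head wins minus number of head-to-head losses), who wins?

Irvine

Pairwise results:
  Elmhurst vs Irvine: Irvine wins 3–2.
  Elmhurst vs Dover: Dover wins 3–2.
  Elmhurst vs Harrow: Elmhurst wins 3–2.
  Elmhurst vs Kenton: Elmhurst wins 3–2.
  Irvine vs Dover: Irvine wins 3–2.
  Irvine vs Harrow: Irvine wins 3–2.
  Irvine vs Kenton: Irvine wins 3–2.
  Dover vs Harrow: Dover wins 3–2.
  Dover vs Kenton: Kenton wins 4–1.
  Harrow vs Kenton: Kenton wins 3–2.
Copeland scores (wins − losses):
  Elmhurst: 2 − 2 = 0
  Irvine: 4 − 0 = 4
  Dover: 2 − 2 = 0
  Harrow: 0 − 4 = -4
  Kenton: 2 − 2 = 0
Irvine has the best Copeland score.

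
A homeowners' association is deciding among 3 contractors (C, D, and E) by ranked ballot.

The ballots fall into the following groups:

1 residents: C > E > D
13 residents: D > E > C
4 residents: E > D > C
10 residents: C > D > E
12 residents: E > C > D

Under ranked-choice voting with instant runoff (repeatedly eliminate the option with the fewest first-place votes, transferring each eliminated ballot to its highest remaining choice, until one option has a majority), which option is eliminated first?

Round 1: E 16, D 13, C 11. C has the fewest and is eliminated.
Round 2: D 23, E 17. D has a majority.

C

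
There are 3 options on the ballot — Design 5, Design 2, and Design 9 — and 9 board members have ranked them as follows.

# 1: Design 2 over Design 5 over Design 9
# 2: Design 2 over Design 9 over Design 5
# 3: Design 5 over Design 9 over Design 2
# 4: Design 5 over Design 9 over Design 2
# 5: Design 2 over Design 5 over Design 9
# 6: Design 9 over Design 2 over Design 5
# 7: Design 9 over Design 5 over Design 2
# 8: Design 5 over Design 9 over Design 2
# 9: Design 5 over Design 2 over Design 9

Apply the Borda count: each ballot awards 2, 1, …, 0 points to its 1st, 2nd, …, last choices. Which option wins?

Borda scores:
  Design 5: 1 + 0 + 2 + 2 + 1 + 0 + 1 + 2 + 2 = 11
  Design 2: 2 + 2 + 0 + 0 + 2 + 1 + 0 + 0 + 1 = 8
  Design 9: 0 + 1 + 1 + 1 + 0 + 2 + 2 + 1 + 0 = 8
Design 5 has the highest total.

Design 5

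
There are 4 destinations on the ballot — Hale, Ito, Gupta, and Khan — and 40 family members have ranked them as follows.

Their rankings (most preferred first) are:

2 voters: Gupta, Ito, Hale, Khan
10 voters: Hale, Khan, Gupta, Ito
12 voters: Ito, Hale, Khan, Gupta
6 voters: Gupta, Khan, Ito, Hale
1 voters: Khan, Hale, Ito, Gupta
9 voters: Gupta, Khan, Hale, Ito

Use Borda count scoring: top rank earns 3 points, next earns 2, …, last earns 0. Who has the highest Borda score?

Hale

Borda scores:
  Hale: 2·1 + 10·3 + 12·2 + 6·0 + 2 + 9·1 = 67
  Ito: 2·2 + 10·0 + 12·3 + 6·1 + 1 + 9·0 = 47
  Gupta: 2·3 + 10·1 + 12·0 + 6·3 + 0 + 9·3 = 61
  Khan: 2·0 + 10·2 + 12·1 + 6·2 + 3 + 9·2 = 65
Hale has the highest total.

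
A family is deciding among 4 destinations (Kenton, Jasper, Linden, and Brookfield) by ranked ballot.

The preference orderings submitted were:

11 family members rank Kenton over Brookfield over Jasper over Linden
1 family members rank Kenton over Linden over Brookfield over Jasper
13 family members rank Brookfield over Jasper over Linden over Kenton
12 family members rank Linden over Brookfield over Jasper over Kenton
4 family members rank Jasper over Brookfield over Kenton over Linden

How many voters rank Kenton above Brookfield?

12

Ballots ranking Kenton above Brookfield: 11+1 = 12.
Ballots ranking Brookfield above Kenton: 13+12+4 = 29.
So 12 of 41 voters prefer Kenton to Brookfield.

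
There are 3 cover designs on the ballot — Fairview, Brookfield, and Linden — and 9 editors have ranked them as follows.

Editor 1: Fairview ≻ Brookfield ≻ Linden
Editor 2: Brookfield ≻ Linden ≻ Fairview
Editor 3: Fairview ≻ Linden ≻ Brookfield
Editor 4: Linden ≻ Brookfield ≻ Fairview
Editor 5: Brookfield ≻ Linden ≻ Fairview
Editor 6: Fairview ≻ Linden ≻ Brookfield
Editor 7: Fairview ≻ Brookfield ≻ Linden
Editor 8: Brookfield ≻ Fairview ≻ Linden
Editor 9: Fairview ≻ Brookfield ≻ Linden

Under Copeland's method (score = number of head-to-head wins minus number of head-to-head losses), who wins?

Fairview

Pairwise results:
  Fairview vs Brookfield: Fairview wins 5–4.
  Fairview vs Linden: Fairview wins 6–3.
  Brookfield vs Linden: Brookfield wins 6–3.
Copeland scores (wins − losses):
  Fairview: 2 − 0 = 2
  Brookfield: 1 − 1 = 0
  Linden: 0 − 2 = -2
Fairview has the best Copeland score.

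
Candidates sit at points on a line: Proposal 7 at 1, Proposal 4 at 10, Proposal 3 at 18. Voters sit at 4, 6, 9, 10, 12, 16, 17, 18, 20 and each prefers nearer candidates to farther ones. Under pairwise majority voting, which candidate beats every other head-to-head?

Proposal 4

With single-peaked preferences on a line, the Condorcet winner is the candidate closest to the median voter.
The median voter (position 12) is closest to Proposal 4 at 10.
Check: Proposal 4 vs Proposal 3 — voters closer to Proposal 4: 5 of 9.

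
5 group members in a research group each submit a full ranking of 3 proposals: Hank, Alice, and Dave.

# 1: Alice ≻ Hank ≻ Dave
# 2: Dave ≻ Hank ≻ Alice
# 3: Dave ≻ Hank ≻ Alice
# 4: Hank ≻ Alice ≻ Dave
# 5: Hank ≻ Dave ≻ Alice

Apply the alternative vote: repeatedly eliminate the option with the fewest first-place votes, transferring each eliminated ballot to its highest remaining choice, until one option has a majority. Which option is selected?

Round 1: Hank 2, Dave 2, Alice 1. Alice has the fewest and is eliminated.
Round 2: Hank 3, Dave 2. Hank has a majority.

Hank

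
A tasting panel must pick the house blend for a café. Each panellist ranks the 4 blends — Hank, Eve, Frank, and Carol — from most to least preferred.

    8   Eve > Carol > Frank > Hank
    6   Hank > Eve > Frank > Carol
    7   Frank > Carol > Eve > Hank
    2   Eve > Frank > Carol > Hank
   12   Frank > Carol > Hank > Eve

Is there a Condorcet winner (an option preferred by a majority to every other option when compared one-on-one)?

Yes

Head-to-head results (35 voters total):
Hank vs Eve: Hank wins 18–17.
Hank vs Frank: Frank wins 29–6.
Hank vs Carol: Carol wins 29–6.
Eve vs Frank: Frank wins 19–16.
Eve vs Carol: Carol wins 19–16.
Frank vs Carol: Frank wins 27–8.
Frank beats each rival — Hank (29–6), Eve (19–16), Carol (27–8) — so Frank is the Condorcet winner.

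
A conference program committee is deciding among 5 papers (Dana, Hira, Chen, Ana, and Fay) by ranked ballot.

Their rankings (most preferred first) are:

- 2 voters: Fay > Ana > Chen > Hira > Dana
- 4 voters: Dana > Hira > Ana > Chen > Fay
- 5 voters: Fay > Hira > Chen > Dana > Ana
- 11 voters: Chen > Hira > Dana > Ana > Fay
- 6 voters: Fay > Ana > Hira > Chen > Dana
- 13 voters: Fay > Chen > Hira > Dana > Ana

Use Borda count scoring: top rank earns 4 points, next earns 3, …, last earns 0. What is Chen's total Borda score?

Borda scores:
  Dana: 2·0 + 4·4 + 5·1 + 11·2 + 6·0 + 13·1 = 56
  Hira: 2·1 + 4·3 + 5·3 + 11·3 + 6·2 + 13·2 = 100
  Chen: 2·2 + 4·1 + 5·2 + 11·4 + 6·1 + 13·3 = 107
  Ana: 2·3 + 4·2 + 5·0 + 11·1 + 6·3 + 13·0 = 43
  Fay: 2·4 + 4·0 + 5·4 + 11·0 + 6·4 + 13·4 = 104

107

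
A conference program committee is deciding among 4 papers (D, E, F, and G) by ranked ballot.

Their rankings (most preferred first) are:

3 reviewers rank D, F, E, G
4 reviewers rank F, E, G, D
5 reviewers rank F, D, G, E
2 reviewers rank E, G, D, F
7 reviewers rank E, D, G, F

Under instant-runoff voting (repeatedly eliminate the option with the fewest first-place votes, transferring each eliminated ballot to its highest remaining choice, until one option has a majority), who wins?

F

Round 1: E 9, F 9, D 3, G 0. G has the fewest and is eliminated.
Round 2: E 9, F 9, D 3. D has the fewest and is eliminated.
Round 3: F 12, E 9. F has a majority.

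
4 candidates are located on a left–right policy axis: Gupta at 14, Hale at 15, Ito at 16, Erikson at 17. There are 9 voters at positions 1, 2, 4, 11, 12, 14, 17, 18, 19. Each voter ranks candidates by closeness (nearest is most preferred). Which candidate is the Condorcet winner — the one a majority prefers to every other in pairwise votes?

Gupta

With single-peaked preferences on a line, the Condorcet winner is the candidate closest to the median voter.
The median voter (position 12) is closest to Gupta at 14.
Check: Gupta vs Erikson — voters closer to Gupta: 6 of 9.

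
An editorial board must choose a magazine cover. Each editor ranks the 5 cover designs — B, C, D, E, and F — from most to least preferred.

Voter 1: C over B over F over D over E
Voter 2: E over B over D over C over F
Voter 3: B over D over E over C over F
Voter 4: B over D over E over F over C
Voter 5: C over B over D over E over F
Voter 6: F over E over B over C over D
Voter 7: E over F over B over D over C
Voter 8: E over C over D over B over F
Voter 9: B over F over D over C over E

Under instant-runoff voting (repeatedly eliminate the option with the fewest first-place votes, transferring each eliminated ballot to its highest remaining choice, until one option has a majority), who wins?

B

Round 1: B 3, E 3, C 2, F 1, D 0. D has the fewest and is eliminated.
Round 2: B 3, E 3, C 2, F 1. F has the fewest and is eliminated.
Round 3: E 4, B 3, C 2. C has the fewest and is eliminated.
Round 4: B 5, E 4. B has a majority.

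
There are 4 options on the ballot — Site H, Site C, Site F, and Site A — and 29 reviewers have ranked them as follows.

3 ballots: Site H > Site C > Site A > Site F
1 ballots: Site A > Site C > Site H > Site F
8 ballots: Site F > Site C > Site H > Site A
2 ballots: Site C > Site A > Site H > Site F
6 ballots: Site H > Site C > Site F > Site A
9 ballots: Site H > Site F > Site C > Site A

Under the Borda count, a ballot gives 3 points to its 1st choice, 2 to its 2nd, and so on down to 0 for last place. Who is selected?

Site H

Borda scores:
  Site H: 3·3 + 1 + 8·1 + 2·1 + 6·3 + 9·3 = 65
  Site C: 3·2 + 2 + 8·2 + 2·3 + 6·2 + 9·1 = 51
  Site F: 3·0 + 0 + 8·3 + 2·0 + 6·1 + 9·2 = 48
  Site A: 3·1 + 3 + 8·0 + 2·2 + 6·0 + 9·0 = 10
Site H has the highest total.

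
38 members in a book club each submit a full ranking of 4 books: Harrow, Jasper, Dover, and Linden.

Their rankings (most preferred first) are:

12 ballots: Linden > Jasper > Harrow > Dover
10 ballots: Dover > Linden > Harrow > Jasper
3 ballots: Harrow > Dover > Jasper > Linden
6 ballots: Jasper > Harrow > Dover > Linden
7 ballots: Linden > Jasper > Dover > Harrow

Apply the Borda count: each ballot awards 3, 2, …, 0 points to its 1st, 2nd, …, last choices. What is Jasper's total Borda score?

59

Borda scores:
  Harrow: 12·1 + 10·1 + 3·3 + 6·2 + 7·0 = 43
  Jasper: 12·2 + 10·0 + 3·1 + 6·3 + 7·2 = 59
  Dover: 12·0 + 10·3 + 3·2 + 6·1 + 7·1 = 49
  Linden: 12·3 + 10·2 + 3·0 + 6·0 + 7·3 = 77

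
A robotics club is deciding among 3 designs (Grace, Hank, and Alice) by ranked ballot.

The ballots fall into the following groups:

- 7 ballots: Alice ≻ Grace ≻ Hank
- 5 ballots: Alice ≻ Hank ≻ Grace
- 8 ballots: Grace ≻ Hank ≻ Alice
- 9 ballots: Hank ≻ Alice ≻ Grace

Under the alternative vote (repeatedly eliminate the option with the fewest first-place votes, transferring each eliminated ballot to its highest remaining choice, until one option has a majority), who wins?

Hank

Round 1: Alice 12, Hank 9, Grace 8. Grace has the fewest and is eliminated.
Round 2: Hank 17, Alice 12. Hank has a majority.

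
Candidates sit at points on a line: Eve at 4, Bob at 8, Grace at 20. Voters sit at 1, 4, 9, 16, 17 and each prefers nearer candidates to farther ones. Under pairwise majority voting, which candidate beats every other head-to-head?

Bob

With single-peaked preferences on a line, the Condorcet winner is the candidate closest to the median voter.
The median voter (position 9) is closest to Bob at 8.
Check: Bob vs Eve — voters closer to Bob: 3 of 5.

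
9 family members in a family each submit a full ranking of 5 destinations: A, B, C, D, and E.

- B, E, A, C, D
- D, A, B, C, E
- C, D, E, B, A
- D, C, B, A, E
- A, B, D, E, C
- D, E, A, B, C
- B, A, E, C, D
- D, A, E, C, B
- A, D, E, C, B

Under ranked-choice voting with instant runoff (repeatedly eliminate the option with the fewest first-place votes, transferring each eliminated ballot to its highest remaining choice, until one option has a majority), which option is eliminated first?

Round 1: D 4, A 2, B 2, C 1, E 0. E has the fewest and is eliminated.
Round 2: D 4, A 2, B 2, C 1. C has the fewest and is eliminated.
Round 3: D 5, A 2, B 2. D has a majority.

E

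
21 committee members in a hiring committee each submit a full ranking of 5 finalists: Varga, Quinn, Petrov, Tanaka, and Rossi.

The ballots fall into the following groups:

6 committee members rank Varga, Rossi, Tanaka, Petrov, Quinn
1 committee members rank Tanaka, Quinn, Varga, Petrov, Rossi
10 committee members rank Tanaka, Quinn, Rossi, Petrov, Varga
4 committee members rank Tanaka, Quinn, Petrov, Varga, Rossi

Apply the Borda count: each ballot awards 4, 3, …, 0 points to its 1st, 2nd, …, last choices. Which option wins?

Tanaka

Borda scores:
  Varga: 6·4 + 2 + 10·0 + 4·1 = 30
  Quinn: 6·0 + 3 + 10·3 + 4·3 = 45
  Petrov: 6·1 + 1 + 10·1 + 4·2 = 25
  Tanaka: 6·2 + 4 + 10·4 + 4·4 = 72
  Rossi: 6·3 + 0 + 10·2 + 4·0 = 38
Tanaka has the highest total.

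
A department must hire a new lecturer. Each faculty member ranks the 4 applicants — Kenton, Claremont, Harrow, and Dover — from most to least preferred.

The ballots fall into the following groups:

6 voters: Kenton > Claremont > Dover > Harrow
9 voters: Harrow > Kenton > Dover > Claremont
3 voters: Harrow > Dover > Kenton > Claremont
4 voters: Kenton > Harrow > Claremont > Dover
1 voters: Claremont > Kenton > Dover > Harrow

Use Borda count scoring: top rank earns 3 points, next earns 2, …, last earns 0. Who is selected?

Kenton

Borda scores:
  Kenton: 6·3 + 9·2 + 3·1 + 4·3 + 2 = 53
  Claremont: 6·2 + 9·0 + 3·0 + 4·1 + 3 = 19
  Harrow: 6·0 + 9·3 + 3·3 + 4·2 + 0 = 44
  Dover: 6·1 + 9·1 + 3·2 + 4·0 + 1 = 22
Kenton has the highest total.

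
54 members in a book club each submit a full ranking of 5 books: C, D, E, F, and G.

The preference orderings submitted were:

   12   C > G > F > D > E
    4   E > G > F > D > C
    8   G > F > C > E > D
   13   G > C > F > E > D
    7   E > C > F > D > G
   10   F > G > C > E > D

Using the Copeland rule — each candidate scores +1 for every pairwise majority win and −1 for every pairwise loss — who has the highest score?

Pairwise results:
  C vs D: C wins 50–4.
  C vs E: C wins 43–11.
  C vs F: C wins 32–22.
  C vs G: G wins 35–19.
  D vs E: E wins 42–12.
  D vs F: F wins 54–0.
  D vs G: G wins 47–7.
  E vs F: F wins 43–11.
  E vs G: G wins 43–11.
  F vs G: G wins 37–17.
Copeland scores (wins − losses):
  C: 3 − 1 = 2
  D: 0 − 4 = -4
  E: 1 − 3 = -2
  F: 2 − 2 = 0
  G: 4 − 0 = 4
G has the best Copeland score.

G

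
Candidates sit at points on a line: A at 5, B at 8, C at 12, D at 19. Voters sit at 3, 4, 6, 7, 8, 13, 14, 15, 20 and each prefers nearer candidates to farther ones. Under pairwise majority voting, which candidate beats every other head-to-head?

B

With single-peaked preferences on a line, the Condorcet winner is the candidate closest to the median voter.
The median voter (position 8) is closest to B at 8.
Check: B vs D — voters closer to B: 6 of 9.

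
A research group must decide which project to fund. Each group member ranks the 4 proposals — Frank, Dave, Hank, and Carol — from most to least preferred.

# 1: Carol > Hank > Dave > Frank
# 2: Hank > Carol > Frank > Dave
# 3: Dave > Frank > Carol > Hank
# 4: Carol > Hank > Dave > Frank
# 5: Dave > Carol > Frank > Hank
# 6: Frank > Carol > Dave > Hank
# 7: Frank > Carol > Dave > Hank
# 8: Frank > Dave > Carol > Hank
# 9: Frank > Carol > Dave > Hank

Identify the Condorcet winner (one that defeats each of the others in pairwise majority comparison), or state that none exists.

Head-to-head results (9 voters total):
Frank vs Dave: Frank wins 5–4.
Frank vs Hank: Frank wins 6–3.
Frank vs Carol: Frank wins 5–4.
Dave vs Hank: Dave wins 6–3.
Dave vs Carol: Carol wins 6–3.
Hank vs Carol: Carol wins 8–1.
Frank beats each rival — Dave (5–4), Hank (6–3), Carol (5–4) — so Frank is the Condorcet winner.

Frank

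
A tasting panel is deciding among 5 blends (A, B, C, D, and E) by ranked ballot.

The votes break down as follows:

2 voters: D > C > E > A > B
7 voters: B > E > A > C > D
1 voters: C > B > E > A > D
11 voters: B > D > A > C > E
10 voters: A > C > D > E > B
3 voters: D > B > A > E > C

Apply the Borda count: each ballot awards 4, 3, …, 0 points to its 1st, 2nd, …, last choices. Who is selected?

Borda scores:
  A: 2·1 + 7·2 + 1 + 11·2 + 10·4 + 3·2 = 85
  B: 2·0 + 7·4 + 3 + 11·4 + 10·0 + 3·3 = 84
  C: 2·3 + 7·1 + 4 + 11·1 + 10·3 + 3·0 = 58
  D: 2·4 + 7·0 + 0 + 11·3 + 10·2 + 3·4 = 73
  E: 2·2 + 7·3 + 2 + 11·0 + 10·1 + 3·1 = 40
A has the highest total.

A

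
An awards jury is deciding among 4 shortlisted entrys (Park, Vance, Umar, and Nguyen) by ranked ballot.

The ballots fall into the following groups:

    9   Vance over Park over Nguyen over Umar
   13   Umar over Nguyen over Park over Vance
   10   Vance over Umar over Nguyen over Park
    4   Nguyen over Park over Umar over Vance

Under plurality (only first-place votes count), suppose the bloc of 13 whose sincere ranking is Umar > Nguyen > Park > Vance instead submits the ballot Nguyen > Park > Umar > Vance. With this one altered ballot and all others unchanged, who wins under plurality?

First-place totals with the altered ballot: Park 0, Vance 19, Umar 0, Nguyen 17.
The winner is unchanged: still Vance.

Vance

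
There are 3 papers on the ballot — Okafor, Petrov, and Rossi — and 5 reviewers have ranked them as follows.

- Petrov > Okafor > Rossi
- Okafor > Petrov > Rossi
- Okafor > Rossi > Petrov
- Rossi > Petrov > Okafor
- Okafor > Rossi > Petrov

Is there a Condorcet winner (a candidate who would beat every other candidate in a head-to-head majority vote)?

Head-to-head results (5 voters total):
Okafor vs Petrov: Okafor wins 3–2.
Okafor vs Rossi: Okafor wins 4–1.
Petrov vs Rossi: Rossi wins 3–2.
Okafor beats each rival — Petrov (3–2), Rossi (4–1) — so Okafor is the Condorcet winner.

Yes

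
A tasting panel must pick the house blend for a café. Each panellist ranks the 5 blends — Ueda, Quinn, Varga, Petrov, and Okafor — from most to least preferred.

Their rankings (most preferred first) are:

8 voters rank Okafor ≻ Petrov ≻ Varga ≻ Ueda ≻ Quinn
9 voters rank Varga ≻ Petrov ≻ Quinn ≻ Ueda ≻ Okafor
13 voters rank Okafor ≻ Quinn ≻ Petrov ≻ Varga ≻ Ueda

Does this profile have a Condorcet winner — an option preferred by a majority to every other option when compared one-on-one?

Head-to-head results (30 voters total):
Ueda vs Quinn: Quinn wins 22–8.
Ueda vs Varga: Varga wins 30–0.
Ueda vs Petrov: Petrov wins 30–0.
Ueda vs Okafor: Okafor wins 21–9.
Quinn vs Varga: Varga wins 17–13.
Quinn vs Petrov: Petrov wins 17–13.
Quinn vs Okafor: Okafor wins 21–9.
Varga vs Petrov: Petrov wins 21–9.
Varga vs Okafor: Okafor wins 21–9.
Petrov vs Okafor: Okafor wins 21–9.
Okafor beats each rival — Ueda (21–9), Quinn (21–9), Varga (21–9), Petrov (21–9) — so Okafor is the Condorcet winner.

Yes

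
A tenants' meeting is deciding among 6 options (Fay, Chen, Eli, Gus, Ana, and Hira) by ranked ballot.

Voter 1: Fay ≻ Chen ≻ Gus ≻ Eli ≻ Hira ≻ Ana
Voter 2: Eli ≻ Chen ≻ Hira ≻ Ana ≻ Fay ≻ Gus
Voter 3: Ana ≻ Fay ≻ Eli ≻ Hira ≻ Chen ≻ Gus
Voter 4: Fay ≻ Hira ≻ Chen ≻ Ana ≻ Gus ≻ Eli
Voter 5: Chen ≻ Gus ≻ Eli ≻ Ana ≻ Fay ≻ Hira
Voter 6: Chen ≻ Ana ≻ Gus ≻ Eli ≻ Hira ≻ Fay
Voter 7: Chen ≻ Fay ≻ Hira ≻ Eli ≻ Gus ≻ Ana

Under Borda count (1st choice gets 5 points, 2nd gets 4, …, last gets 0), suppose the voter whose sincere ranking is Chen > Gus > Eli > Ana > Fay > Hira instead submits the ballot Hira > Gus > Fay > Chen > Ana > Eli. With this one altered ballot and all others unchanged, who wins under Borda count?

Borda totals with the altered ballot: Fay 22, Chen 24, Eli 14, Gus 12, Ana 14, Hira 19.
The winner is unchanged: still Chen.

Chen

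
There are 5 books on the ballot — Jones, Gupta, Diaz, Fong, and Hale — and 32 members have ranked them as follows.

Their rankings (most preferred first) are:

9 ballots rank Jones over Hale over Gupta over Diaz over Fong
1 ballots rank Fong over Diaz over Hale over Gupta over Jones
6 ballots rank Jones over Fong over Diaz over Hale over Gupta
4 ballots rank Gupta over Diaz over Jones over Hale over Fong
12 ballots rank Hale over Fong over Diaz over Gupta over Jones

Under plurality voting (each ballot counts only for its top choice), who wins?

First-place vote totals:
  Jones: 15
  Gupta: 4
  Diaz: 0
  Fong: 1
  Hale: 12
Jones has the most first-place votes.

Jones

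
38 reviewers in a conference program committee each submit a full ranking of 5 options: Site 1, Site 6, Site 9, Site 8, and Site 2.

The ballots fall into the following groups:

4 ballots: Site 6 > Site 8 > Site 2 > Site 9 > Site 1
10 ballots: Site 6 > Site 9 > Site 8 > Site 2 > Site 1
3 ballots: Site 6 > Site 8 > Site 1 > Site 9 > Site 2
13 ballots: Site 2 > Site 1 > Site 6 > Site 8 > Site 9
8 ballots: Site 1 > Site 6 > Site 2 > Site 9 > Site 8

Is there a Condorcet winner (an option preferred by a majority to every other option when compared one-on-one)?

No

Head-to-head results (38 voters total):
Site 1 vs Site 6: Site 1 wins 21–17.
Site 1 vs Site 9: Site 1 wins 24–14.
Site 1 vs Site 8: Site 1 wins 21–17.
Site 1 vs Site 2: Site 2 wins 27–11.
Site 6 vs Site 9: Site 6 wins 38–0.
Site 6 vs Site 8: Site 6 wins 38–0.
Site 6 vs Site 2: Site 6 wins 25–13.
Site 9 vs Site 8: Site 8 wins 20–18.
Site 9 vs Site 2: Site 2 wins 25–13.
Site 8 vs Site 2: Site 2 wins 21–17.
No candidate beats all others: Site 1 beats Site 6 beats Site 2 beats Site 1, a majority cycle.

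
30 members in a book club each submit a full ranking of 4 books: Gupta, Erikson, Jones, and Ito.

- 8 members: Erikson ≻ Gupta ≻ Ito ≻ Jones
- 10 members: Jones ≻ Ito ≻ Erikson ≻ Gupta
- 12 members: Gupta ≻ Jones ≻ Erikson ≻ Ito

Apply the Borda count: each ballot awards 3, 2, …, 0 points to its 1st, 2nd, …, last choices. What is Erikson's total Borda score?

Borda scores:
  Gupta: 8·2 + 10·0 + 12·3 = 52
  Erikson: 8·3 + 10·1 + 12·1 = 46
  Jones: 8·0 + 10·3 + 12·2 = 54
  Ito: 8·1 + 10·2 + 12·0 = 28

46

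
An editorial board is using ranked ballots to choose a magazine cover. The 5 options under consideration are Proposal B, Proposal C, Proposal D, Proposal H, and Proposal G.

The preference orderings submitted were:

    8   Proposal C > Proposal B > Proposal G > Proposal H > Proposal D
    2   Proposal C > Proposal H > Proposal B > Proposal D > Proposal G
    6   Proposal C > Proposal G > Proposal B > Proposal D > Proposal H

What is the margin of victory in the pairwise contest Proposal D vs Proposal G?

Ballots ranking Proposal D above Proposal G: 2.
Ballots ranking Proposal G above Proposal D: 8+6 = 14.
Proposal G wins 14–2, a margin of 12.

12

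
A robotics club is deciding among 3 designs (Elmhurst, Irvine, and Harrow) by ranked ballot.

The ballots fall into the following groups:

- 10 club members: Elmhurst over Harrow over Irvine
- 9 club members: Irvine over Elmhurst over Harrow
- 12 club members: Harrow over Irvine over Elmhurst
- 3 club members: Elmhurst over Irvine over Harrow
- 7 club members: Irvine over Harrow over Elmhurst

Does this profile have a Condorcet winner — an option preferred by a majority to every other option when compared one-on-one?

Head-to-head results (41 voters total):
Elmhurst vs Irvine: Irvine wins 28–13.
Elmhurst vs Harrow: Elmhurst wins 22–19.
Irvine vs Harrow: Harrow wins 22–19.
No candidate beats all others: Elmhurst beats Harrow beats Irvine beats Elmhurst, a majority cycle.

No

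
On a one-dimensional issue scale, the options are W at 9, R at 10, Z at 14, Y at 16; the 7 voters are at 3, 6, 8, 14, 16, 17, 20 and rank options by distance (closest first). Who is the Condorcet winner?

Z

With single-peaked preferences on a line, the Condorcet winner is the candidate closest to the median voter.
The median voter (position 14) is closest to Z at 14.
Check: Z vs Y — voters closer to Z: 4 of 7.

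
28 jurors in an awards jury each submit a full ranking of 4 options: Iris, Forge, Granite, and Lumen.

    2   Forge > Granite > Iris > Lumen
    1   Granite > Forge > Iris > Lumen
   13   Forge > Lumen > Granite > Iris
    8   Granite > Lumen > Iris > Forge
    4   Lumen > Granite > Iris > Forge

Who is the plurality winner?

Forge

First-place vote totals:
  Iris: 0
  Forge: 15
  Granite: 9
  Lumen: 4
Forge has the most first-place votes.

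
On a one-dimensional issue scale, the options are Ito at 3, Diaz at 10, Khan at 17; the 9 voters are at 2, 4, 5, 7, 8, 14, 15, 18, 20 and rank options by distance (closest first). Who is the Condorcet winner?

Diaz

With single-peaked preferences on a line, the Condorcet winner is the candidate closest to the median voter.
The median voter (position 8) is closest to Diaz at 10.
Check: Diaz vs Khan — voters closer to Diaz: 5 of 9.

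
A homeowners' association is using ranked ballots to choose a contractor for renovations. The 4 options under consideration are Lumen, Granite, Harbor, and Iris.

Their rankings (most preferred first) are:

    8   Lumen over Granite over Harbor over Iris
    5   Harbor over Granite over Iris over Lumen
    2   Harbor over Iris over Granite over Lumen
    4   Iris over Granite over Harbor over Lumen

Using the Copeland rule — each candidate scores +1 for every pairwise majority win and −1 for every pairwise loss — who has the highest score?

Granite

Pairwise results:
  Lumen vs Granite: Granite wins 11–8.
  Lumen vs Harbor: Harbor wins 11–8.
  Lumen vs Iris: Iris wins 11–8.
  Granite vs Harbor: Granite wins 12–7.
  Granite vs Iris: Granite wins 13–6.
  Harbor vs Iris: Harbor wins 15–4.
Copeland scores (wins − losses):
  Lumen: 0 − 3 = -3
  Granite: 3 − 0 = 3
  Harbor: 2 − 1 = 1
  Iris: 1 − 2 = -1
Granite has the best Copeland score.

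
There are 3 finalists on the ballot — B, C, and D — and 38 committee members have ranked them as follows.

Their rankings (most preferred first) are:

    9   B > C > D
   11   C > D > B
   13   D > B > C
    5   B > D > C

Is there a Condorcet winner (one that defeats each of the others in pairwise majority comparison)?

Head-to-head results (38 voters total):
B vs C: B wins 27–11.
B vs D: D wins 24–14.
C vs D: C wins 20–18.
No candidate beats all others: B beats C beats D beats B, a majority cycle.

No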